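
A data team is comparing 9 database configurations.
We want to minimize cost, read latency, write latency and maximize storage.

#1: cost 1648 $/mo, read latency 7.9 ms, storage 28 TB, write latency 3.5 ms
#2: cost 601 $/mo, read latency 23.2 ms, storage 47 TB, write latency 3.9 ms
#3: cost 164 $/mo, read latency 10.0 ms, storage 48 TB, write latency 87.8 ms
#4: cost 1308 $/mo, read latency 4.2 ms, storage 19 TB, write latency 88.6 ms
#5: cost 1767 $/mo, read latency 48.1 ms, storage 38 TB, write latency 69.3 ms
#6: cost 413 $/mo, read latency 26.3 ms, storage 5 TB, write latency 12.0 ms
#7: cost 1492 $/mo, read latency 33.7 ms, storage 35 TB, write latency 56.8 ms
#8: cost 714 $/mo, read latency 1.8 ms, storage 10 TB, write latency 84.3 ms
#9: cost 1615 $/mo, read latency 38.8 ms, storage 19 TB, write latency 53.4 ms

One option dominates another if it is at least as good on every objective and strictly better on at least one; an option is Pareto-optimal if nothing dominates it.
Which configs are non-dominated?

#1, #2, #3, #4, #6, #8

#1: not dominated (best write latency).
#2: not dominated.
#3: not dominated (best cost).
#4: not dominated.
#5: dominated by #2 (cost 601≤1767, read latency 23.2≤48.1, storage 47≥38, write latency 3.9≤69.3).
#6: not dominated.
#7: dominated by #2 (cost 601≤1492, read latency 23.2≤33.7, storage 47≥35, write latency 3.9≤56.8).
#8: not dominated (best read latency).
#9: dominated by #2 (cost 601≤1615, read latency 23.2≤38.8, storage 47≥19, write latency 3.9≤53.4).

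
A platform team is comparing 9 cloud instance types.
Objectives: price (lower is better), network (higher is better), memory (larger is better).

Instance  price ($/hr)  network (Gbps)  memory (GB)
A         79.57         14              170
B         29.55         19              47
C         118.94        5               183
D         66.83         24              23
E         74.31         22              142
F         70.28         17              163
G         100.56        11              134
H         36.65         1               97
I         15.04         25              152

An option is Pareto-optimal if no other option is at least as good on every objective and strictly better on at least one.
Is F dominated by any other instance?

No

A: worse on price (79.57 vs 70.28).
B: worse on memory (47 vs 163).
C: worse on price (118.94 vs 70.28).
D: worse on memory (23 vs 163).
E: worse on price (74.31 vs 70.28).
G: worse on price (100.56 vs 70.28).
H: worse on network (1 vs 17).
I: worse on memory (152 vs 163).
No option is at least as good as F on every objective and strictly better on one.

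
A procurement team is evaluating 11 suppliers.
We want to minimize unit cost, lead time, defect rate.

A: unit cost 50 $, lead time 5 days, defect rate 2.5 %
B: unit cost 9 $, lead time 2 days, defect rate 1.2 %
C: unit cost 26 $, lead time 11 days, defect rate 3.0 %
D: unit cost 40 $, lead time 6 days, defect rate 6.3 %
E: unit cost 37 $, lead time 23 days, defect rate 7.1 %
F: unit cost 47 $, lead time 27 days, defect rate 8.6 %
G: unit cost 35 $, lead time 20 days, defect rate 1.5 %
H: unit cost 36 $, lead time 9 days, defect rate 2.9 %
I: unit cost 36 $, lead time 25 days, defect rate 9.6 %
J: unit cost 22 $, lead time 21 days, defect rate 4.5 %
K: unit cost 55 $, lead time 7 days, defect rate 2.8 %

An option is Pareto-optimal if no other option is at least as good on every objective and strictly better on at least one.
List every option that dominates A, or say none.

B

B: unit cost 9≤50, lead time 2≤5, defect rate 1.2≤2.5 — dominates A.
Others (C, D, E, F, G, H, I, J, K) are each worse than A on at least one objective.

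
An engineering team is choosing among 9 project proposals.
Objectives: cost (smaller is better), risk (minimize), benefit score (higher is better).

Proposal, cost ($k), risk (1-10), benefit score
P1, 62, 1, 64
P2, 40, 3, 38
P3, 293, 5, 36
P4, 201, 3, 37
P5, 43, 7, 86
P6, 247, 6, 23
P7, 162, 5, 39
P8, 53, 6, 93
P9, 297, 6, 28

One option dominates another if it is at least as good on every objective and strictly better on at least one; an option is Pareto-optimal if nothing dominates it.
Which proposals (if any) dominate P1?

P2: worse on risk (3 vs 1).
P3: worse on cost (293 vs 62).
P4: worse on cost (201 vs 62).
P5: worse on risk (7 vs 1).
P6: worse on cost (247 vs 62).
P7: worse on cost (162 vs 62).
P8: worse on risk (6 vs 1).
P9: worse on cost (297 vs 62).
No option dominates P1.

none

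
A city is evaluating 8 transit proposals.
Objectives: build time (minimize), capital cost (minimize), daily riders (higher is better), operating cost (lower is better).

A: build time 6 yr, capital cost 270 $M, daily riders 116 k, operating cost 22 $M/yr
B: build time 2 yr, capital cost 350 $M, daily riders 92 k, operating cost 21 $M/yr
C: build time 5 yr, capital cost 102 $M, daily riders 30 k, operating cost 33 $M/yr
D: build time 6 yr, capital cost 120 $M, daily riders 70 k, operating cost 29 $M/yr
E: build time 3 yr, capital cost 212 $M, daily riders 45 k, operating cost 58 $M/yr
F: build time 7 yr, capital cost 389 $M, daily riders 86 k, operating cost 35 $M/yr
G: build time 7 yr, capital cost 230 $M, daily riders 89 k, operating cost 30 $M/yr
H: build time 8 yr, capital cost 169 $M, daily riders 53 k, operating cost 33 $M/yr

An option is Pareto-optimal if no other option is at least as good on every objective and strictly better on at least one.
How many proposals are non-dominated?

A: not dominated (best daily riders).
B: not dominated (best build time).
C: not dominated (best capital cost).
D: not dominated.
E: not dominated.
F: dominated by A (build time 6≤7, capital cost 270≤389, daily riders 116≥86, operating cost 22≤35).
G: not dominated.
H: dominated by D (build time 6≤8, capital cost 120≤169, daily riders 70≥53, operating cost 29≤33).
Pareto-optimal: A, B, C, D, E, G → 6.

6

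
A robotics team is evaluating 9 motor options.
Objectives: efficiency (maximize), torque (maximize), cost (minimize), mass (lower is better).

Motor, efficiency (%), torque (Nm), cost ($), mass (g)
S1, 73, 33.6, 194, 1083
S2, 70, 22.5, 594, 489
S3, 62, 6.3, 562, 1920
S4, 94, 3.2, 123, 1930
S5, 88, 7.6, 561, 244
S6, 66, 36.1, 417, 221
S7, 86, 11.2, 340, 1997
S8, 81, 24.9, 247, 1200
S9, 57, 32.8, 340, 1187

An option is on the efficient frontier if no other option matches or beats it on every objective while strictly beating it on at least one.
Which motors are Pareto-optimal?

S1, S2, S4, S5, S6, S7, S8

S1: not dominated.
S2: not dominated.
S3: dominated by S1 (efficiency 73≥62, torque 33.6≥6.3, cost 194≤562, mass 1083≤1920).
S4: not dominated (best efficiency).
S5: not dominated.
S6: not dominated (best torque).
S7: not dominated.
S8: not dominated.
S9: dominated by S1 (efficiency 73≥57, torque 33.6≥32.8, cost 194≤340, mass 1083≤1187).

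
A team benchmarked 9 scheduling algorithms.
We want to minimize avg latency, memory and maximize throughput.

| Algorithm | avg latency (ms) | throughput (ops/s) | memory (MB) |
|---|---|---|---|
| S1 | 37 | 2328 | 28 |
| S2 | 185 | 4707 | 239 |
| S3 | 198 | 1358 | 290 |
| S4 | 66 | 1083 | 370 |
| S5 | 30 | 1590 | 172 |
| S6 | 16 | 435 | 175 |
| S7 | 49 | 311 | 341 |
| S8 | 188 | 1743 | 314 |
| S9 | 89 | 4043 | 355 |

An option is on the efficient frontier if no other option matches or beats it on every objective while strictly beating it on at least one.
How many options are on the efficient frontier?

S1: not dominated (best memory).
S2: not dominated (best throughput).
S3: dominated by S1 (avg latency 37≤198, throughput 2328≥1358, memory 28≤290).
S4: dominated by S1 (avg latency 37≤66, throughput 2328≥1083, memory 28≤370).
S5: not dominated.
S6: not dominated (best avg latency).
S7: dominated by S1 (avg latency 37≤49, throughput 2328≥311, memory 28≤341).
S8: dominated by S1 (avg latency 37≤188, throughput 2328≥1743, memory 28≤314).
S9: not dominated.
Pareto-optimal: S1, S2, S5, S6, S9 → 5.

5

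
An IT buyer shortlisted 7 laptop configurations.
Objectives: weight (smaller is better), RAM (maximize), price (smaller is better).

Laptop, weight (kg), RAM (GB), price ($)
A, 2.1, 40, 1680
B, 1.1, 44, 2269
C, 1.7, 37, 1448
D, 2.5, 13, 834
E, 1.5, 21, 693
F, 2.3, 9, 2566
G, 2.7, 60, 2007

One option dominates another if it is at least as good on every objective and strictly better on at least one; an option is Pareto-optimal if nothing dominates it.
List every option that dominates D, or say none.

E

E: weight 1.5≤2.5, RAM 21≥13, price 693≤834 — dominates D.
Others (A, B, C, F, G) are each worse than D on at least one objective.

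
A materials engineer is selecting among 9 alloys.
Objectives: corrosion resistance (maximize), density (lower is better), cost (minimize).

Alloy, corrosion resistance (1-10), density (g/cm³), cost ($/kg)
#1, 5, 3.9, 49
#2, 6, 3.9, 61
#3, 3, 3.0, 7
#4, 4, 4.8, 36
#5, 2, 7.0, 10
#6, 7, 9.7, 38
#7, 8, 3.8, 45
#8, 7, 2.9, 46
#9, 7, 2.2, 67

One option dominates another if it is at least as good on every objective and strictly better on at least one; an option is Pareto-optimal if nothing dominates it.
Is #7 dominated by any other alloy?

No

#1: worse on corrosion resistance (5 vs 8).
#2: worse on corrosion resistance (6 vs 8).
#3: worse on corrosion resistance (3 vs 8).
#4: worse on corrosion resistance (4 vs 8).
#5: worse on corrosion resistance (2 vs 8).
#6: worse on corrosion resistance (7 vs 8).
#8: worse on corrosion resistance (7 vs 8).
#9: worse on corrosion resistance (7 vs 8).
No option is at least as good as #7 on every objective and strictly better on one.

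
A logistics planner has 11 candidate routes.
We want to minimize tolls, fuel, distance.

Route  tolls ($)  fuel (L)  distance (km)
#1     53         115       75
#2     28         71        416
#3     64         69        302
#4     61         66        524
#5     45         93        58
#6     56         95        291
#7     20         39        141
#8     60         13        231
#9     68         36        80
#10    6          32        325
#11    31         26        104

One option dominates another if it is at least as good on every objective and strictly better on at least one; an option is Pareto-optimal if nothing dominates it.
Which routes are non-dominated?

#1: dominated by #5 (tolls 45≤53, fuel 93≤115, distance 58≤75).
#2: dominated by #7 (tolls 20≤28, fuel 39≤71, distance 141≤416).
#3: dominated by #7 (tolls 20≤64, fuel 39≤69, distance 141≤302).
#4: dominated by #7 (tolls 20≤61, fuel 39≤66, distance 141≤524).
#5: not dominated (best distance).
#6: dominated by #5 (tolls 45≤56, fuel 93≤95, distance 58≤291).
#7: not dominated.
#8: not dominated (best fuel).
#9: not dominated.
#10: not dominated (best tolls).
#11: not dominated.

#5, #7, #8, #9, #10, #11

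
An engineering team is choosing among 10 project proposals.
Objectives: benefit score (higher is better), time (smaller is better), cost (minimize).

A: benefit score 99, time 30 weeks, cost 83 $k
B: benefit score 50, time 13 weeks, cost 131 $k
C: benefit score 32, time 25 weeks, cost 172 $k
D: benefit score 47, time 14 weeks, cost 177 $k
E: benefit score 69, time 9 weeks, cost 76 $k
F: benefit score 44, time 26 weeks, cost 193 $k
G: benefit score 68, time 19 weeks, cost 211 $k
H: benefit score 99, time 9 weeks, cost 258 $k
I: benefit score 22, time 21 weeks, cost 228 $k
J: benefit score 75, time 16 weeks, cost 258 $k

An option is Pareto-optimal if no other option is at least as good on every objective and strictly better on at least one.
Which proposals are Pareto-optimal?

A, E, H

A: not dominated.
B: dominated by E (benefit score 69≥50, time 9≤13, cost 76≤131).
C: dominated by B (benefit score 50≥32, time 13≤25, cost 131≤172).
D: dominated by B (benefit score 50≥47, time 13≤14, cost 131≤177).
E: not dominated (best cost).
F: dominated by B (benefit score 50≥44, time 13≤26, cost 131≤193).
G: dominated by E (benefit score 69≥68, time 9≤19, cost 76≤211).
H: not dominated.
I: dominated by B (benefit score 50≥22, time 13≤21, cost 131≤228).
J: dominated by H (benefit score 99≥75, time 9≤16, cost 258≤258).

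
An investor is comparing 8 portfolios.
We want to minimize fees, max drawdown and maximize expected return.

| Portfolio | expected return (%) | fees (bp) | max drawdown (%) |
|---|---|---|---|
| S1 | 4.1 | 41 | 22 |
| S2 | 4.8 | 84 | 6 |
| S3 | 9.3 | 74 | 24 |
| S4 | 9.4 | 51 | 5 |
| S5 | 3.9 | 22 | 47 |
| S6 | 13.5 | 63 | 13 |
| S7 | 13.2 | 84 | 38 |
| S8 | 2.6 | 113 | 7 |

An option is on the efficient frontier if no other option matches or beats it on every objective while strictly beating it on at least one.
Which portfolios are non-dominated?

S1: not dominated.
S2: dominated by S4 (expected return 9.4≥4.8, fees 51≤84, max drawdown 5≤6).
S3: dominated by S4 (expected return 9.4≥9.3, fees 51≤74, max drawdown 5≤24).
S4: not dominated (best max drawdown).
S5: not dominated (best fees).
S6: not dominated (best expected return).
S7: dominated by S6 (expected return 13.5≥13.2, fees 63≤84, max drawdown 13≤38).
S8: dominated by S2 (expected return 4.8≥2.6, fees 84≤113, max drawdown 6≤7).

S1, S4, S5, S6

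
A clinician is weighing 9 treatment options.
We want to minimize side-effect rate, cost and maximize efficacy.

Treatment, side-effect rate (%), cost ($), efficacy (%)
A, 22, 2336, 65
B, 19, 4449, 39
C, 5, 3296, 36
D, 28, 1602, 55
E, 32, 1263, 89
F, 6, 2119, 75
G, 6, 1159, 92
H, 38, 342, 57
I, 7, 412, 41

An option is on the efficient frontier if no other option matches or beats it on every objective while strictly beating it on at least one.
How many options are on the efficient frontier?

4

A: dominated by F (side-effect rate 6≤22, cost 2119≤2336, efficacy 75≥65).
B: dominated by F (side-effect rate 6≤19, cost 2119≤4449, efficacy 75≥39).
C: not dominated (best side-effect rate).
D: dominated by G (side-effect rate 6≤28, cost 1159≤1602, efficacy 92≥55).
E: dominated by G (side-effect rate 6≤32, cost 1159≤1263, efficacy 92≥89).
F: dominated by G (side-effect rate 6≤6, cost 1159≤2119, efficacy 92≥75).
G: not dominated (best efficacy).
H: not dominated (best cost).
I: not dominated.
Pareto-optimal: C, G, H, I → 4.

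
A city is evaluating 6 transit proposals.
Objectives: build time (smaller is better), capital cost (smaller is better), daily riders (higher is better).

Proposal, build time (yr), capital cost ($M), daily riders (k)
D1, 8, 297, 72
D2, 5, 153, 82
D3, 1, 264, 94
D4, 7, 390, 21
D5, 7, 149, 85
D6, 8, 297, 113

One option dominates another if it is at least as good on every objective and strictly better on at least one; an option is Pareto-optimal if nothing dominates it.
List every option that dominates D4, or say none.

D2, D3, D5

D2: build time 5≤7, capital cost 153≤390, daily riders 82≥21 — dominates D4.
D3: build time 1≤7, capital cost 264≤390, daily riders 94≥21 — dominates D4.
D5: build time 7≤7, capital cost 149≤390, daily riders 85≥21 — dominates D4.
Others (D1, D6) are each worse than D4 on at least one objective.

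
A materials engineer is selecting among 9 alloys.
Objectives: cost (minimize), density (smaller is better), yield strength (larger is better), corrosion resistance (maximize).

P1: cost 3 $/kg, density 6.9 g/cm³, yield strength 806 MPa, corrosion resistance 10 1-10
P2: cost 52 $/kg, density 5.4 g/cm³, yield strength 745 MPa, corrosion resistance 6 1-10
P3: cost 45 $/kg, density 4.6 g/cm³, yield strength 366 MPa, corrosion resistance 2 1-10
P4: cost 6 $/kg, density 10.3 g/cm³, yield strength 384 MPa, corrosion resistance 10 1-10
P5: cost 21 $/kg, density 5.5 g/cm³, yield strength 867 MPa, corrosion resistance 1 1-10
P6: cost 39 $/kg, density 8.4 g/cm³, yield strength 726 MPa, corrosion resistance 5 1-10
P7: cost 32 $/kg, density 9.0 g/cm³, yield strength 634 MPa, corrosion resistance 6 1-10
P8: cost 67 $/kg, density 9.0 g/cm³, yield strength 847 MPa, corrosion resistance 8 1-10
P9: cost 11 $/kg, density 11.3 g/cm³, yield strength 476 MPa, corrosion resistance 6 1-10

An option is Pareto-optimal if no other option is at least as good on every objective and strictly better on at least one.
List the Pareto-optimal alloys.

P1, P2, P3, P5, P8

P1: not dominated (best cost).
P2: not dominated.
P3: not dominated (best density).
P4: dominated by P1 (cost 3≤6, density 6.9≤10.3, yield strength 806≥384, corrosion resistance 10≥10).
P5: not dominated (best yield strength).
P6: dominated by P1 (cost 3≤39, density 6.9≤8.4, yield strength 806≥726, corrosion resistance 10≥5).
P7: dominated by P1 (cost 3≤32, density 6.9≤9.0, yield strength 806≥634, corrosion resistance 10≥6).
P8: not dominated.
P9: dominated by P1 (cost 3≤11, density 6.9≤11.3, yield strength 806≥476, corrosion resistance 10≥6).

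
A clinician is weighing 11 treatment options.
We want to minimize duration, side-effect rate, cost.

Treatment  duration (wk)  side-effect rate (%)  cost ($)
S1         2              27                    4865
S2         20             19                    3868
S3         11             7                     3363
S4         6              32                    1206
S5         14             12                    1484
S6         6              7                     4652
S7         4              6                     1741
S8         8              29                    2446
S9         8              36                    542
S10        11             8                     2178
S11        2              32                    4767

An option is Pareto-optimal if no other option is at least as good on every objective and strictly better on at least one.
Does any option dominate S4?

S1: worse on cost (4865 vs 1206).
S2: worse on duration (20 vs 6).
S3: worse on duration (11 vs 6).
S5: worse on duration (14 vs 6).
S6: worse on cost (4652 vs 1206).
S7: worse on cost (1741 vs 1206).
S8: worse on duration (8 vs 6).
S9: worse on duration (8 vs 6).
S10: worse on duration (11 vs 6).
S11: worse on cost (4767 vs 1206).
No option is at least as good as S4 on every objective and strictly better on one.

No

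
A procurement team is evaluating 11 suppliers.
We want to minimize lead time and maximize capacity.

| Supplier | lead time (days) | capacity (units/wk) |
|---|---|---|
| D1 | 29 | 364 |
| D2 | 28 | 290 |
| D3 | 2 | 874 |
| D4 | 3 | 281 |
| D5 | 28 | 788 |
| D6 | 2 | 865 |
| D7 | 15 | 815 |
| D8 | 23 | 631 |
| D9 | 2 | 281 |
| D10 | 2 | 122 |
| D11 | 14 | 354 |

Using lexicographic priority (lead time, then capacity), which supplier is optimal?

D3

First minimize lead time: best is 2, kept {D3, D6, D9, D10}.
Then maximize capacity: best is 874, kept {D3}.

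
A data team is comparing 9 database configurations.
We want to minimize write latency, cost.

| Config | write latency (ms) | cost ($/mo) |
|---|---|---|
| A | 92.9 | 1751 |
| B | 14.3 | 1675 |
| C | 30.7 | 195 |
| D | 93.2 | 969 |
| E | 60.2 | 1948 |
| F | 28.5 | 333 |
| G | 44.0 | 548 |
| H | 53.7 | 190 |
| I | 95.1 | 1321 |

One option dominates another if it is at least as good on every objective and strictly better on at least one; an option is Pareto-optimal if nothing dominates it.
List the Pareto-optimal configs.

B, C, F, H

A: dominated by B (write latency 14.3≤92.9, cost 1675≤1751).
B: not dominated (best write latency).
C: not dominated.
D: dominated by C (write latency 30.7≤93.2, cost 195≤969).
E: dominated by B (write latency 14.3≤60.2, cost 1675≤1948).
F: not dominated.
G: dominated by C (write latency 30.7≤44.0, cost 195≤548).
H: not dominated (best cost).
I: dominated by C (write latency 30.7≤95.1, cost 195≤1321).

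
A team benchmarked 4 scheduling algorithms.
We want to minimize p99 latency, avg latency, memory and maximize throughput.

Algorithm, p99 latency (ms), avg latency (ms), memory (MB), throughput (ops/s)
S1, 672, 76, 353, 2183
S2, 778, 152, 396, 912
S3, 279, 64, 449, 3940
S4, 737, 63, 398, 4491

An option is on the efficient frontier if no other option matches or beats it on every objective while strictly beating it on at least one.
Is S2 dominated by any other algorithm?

Yes

S1 vs S2: p99 latency 672≤778, avg latency 76≤152, memory 353≤396, throughput 2183≥912 — S1 is at least as good on every objective and strictly better on at least one, so S1 dominates S2.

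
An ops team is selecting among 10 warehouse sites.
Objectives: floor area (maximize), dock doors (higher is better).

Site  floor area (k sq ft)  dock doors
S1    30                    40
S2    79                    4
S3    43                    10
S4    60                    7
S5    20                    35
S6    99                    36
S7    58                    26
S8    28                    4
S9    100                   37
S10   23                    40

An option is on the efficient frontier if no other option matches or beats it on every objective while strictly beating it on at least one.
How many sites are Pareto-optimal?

2

S1: not dominated.
S2: dominated by S6 (floor area 99≥79, dock doors 36≥4).
S3: dominated by S6 (floor area 99≥43, dock doors 36≥10).
S4: dominated by S6 (floor area 99≥60, dock doors 36≥7).
S5: dominated by S1 (floor area 30≥20, dock doors 40≥35).
S6: dominated by S9 (floor area 100≥99, dock doors 37≥36).
S7: dominated by S6 (floor area 99≥58, dock doors 36≥26).
S8: dominated by S1 (floor area 30≥28, dock doors 40≥4).
S9: not dominated (best floor area).
S10: dominated by S1 (floor area 30≥23, dock doors 40≥40).
Pareto-optimal: S1, S9 → 2.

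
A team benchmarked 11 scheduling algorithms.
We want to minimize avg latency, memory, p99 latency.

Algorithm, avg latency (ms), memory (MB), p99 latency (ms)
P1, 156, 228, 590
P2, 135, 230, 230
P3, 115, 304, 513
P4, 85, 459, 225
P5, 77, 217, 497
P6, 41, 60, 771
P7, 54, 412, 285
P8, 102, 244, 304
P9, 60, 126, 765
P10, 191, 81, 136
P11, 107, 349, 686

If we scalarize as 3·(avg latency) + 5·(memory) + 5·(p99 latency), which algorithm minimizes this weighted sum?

P10

P1: 3·156 + 5·228 + 5·590 = 4558
P2: 3·135 + 5·230 + 5·230 = 2705
P3: 3·115 + 5·304 + 5·513 = 4430
P4: 3·85 + 5·459 + 5·225 = 3675
P5: 3·77 + 5·217 + 5·497 = 3801
P6: 3·41 + 5·60 + 5·771 = 4278
P7: 3·54 + 5·412 + 5·285 = 3647
P8: 3·102 + 5·244 + 5·304 = 3046
P9: 3·60 + 5·126 + 5·765 = 4635
P10: 3·191 + 5·81 + 5·136 = 1658
P11: 3·107 + 5·349 + 5·686 = 5496
Lowest: P10 at 1658.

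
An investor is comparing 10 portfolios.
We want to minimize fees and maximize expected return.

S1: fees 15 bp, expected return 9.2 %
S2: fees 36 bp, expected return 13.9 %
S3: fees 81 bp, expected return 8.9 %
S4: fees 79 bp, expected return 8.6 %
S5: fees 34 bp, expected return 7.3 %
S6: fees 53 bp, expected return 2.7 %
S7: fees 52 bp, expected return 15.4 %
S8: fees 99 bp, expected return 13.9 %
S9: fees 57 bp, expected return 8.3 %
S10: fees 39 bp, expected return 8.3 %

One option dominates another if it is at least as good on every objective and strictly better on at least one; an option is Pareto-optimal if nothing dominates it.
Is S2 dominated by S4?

No

S4 vs S2: S4 is worse on fees (79 vs 36), so it does not dominate S2.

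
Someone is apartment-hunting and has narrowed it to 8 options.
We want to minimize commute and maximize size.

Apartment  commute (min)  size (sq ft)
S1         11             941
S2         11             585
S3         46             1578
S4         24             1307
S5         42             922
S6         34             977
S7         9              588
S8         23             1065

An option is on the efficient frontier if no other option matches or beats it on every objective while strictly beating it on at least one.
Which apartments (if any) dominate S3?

none

S1: worse on size (941 vs 1578).
S2: worse on size (585 vs 1578).
S4: worse on size (1307 vs 1578).
S5: worse on size (922 vs 1578).
S6: worse on size (977 vs 1578).
S7: worse on size (588 vs 1578).
S8: worse on size (1065 vs 1578).
No option dominates S3.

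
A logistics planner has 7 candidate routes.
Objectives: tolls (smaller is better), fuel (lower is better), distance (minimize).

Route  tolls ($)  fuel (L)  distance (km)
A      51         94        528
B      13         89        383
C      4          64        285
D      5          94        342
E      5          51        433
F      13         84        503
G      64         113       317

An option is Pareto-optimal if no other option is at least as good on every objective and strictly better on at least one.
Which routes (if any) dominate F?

C, E

C: tolls 4≤13, fuel 64≤84, distance 285≤503 — dominates F.
E: tolls 5≤13, fuel 51≤84, distance 433≤503 — dominates F.
Others (A, B, D, G) are each worse than F on at least one objective.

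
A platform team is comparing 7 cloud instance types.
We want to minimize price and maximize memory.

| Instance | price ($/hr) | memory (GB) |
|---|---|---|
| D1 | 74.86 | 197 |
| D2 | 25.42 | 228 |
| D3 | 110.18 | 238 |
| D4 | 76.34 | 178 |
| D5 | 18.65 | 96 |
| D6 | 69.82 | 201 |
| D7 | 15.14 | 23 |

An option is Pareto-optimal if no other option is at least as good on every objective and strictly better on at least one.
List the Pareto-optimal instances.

D2, D3, D5, D7

D1: dominated by D2 (price 25.42≤74.86, memory 228≥197).
D2: not dominated.
D3: not dominated (best memory).
D4: dominated by D1 (price 74.86≤76.34, memory 197≥178).
D5: not dominated.
D6: dominated by D2 (price 25.42≤69.82, memory 228≥201).
D7: not dominated (best price).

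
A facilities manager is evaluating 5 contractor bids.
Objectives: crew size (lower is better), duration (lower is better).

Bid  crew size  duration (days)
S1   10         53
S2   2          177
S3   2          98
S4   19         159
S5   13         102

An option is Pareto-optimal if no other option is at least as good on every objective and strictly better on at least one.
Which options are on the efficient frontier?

S1: not dominated (best duration).
S2: dominated by S3 (crew size 2≤2, duration 98≤177).
S3: not dominated.
S4: dominated by S1 (crew size 10≤19, duration 53≤159).
S5: dominated by S1 (crew size 10≤13, duration 53≤102).

S1, S3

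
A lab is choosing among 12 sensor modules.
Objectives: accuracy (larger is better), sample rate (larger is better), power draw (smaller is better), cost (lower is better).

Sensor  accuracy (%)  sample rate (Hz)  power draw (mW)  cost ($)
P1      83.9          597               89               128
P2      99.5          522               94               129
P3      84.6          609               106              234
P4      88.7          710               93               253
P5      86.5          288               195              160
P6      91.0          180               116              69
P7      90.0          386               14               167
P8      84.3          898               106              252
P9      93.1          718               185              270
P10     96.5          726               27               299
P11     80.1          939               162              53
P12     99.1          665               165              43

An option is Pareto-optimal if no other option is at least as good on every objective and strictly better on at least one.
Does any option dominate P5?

P2 vs P5: accuracy 99.5≥86.5, sample rate 522≥288, power draw 94≤195, cost 129≤160 — P2 is at least as good on every objective and strictly better on at least one, so P2 dominates P5.

Yes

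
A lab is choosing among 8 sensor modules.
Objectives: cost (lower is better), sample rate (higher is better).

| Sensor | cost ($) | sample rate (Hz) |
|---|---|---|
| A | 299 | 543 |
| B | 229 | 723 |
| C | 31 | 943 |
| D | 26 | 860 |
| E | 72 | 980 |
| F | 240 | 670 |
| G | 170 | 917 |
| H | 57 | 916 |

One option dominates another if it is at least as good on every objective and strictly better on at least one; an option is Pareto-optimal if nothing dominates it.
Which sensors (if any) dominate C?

none

A: worse on cost (299 vs 31).
B: worse on cost (229 vs 31).
D: worse on sample rate (860 vs 943).
E: worse on cost (72 vs 31).
F: worse on cost (240 vs 31).
G: worse on cost (170 vs 31).
H: worse on cost (57 vs 31).
No option dominates C.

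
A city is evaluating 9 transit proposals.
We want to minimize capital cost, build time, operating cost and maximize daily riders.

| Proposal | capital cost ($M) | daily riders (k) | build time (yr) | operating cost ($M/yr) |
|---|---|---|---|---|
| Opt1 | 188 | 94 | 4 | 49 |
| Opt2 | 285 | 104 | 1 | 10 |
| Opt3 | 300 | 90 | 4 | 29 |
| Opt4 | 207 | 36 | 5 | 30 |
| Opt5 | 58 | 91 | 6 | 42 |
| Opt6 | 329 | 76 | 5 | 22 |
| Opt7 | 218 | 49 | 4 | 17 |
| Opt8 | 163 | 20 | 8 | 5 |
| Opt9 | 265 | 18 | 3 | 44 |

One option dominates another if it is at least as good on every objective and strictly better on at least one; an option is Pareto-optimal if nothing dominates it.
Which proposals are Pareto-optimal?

Opt1: not dominated.
Opt2: not dominated (best daily riders).
Opt3: dominated by Opt2 (capital cost 285≤300, daily riders 104≥90, build time 1≤4, operating cost 10≤29).
Opt4: not dominated.
Opt5: not dominated (best capital cost).
Opt6: dominated by Opt2 (capital cost 285≤329, daily riders 104≥76, build time 1≤5, operating cost 10≤22).
Opt7: not dominated.
Opt8: not dominated (best operating cost).
Opt9: not dominated.

Opt1, Opt2, Opt4, Opt5, Opt7, Opt8, Opt9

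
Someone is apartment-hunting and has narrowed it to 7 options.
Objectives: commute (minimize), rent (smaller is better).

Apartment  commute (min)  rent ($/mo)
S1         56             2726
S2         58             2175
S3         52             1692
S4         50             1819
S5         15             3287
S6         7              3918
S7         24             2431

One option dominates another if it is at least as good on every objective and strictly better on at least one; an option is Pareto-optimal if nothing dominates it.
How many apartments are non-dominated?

5

S1: dominated by S3 (commute 52≤56, rent 1692≤2726).
S2: dominated by S3 (commute 52≤58, rent 1692≤2175).
S3: not dominated (best rent).
S4: not dominated.
S5: not dominated.
S6: not dominated (best commute).
S7: not dominated.
Pareto-optimal: S3, S4, S5, S6, S7 → 5.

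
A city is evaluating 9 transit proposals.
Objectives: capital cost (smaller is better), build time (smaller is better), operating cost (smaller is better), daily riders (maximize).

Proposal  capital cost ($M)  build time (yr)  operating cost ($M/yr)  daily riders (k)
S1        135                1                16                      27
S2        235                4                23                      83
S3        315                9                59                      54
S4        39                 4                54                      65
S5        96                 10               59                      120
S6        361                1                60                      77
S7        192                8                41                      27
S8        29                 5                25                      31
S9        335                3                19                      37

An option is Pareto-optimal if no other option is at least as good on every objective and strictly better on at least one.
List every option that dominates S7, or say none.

S1, S8

S1: capital cost 135≤192, build time 1≤8, operating cost 16≤41, daily riders 27≥27 — dominates S7.
S8: capital cost 29≤192, build time 5≤8, operating cost 25≤41, daily riders 31≥27 — dominates S7.
Others (S2, S3, S4, S5, S6, S9) are each worse than S7 on at least one objective.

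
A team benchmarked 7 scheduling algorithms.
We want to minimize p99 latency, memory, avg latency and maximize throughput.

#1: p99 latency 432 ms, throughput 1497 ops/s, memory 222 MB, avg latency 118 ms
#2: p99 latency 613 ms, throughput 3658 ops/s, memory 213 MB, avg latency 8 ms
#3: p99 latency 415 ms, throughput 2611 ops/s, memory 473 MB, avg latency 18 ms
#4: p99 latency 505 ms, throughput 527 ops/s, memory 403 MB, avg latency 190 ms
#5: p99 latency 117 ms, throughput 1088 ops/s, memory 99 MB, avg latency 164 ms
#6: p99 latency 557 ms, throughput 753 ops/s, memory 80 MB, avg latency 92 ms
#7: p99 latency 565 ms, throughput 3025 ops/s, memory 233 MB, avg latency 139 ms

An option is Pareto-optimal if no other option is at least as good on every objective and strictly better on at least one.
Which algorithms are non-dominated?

#1, #2, #3, #5, #6, #7

#1: not dominated.
#2: not dominated (best throughput).
#3: not dominated.
#4: dominated by #1 (p99 latency 432≤505, throughput 1497≥527, memory 222≤403, avg latency 118≤190).
#5: not dominated (best p99 latency).
#6: not dominated (best memory).
#7: not dominated.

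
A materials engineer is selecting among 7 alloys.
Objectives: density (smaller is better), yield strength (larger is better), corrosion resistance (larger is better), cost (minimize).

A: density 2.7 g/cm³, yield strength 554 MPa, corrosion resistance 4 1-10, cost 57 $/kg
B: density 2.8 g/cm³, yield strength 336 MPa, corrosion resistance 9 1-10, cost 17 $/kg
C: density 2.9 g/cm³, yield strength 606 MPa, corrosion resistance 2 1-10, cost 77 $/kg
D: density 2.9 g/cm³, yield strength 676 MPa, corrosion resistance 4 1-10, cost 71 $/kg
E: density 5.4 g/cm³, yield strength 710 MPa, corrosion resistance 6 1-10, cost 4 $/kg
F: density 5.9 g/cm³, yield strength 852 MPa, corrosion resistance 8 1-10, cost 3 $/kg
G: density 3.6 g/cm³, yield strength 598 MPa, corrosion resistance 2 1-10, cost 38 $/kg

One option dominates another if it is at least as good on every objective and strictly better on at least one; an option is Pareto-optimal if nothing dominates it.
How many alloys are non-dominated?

A: not dominated (best density).
B: not dominated (best corrosion resistance).
C: dominated by D (density 2.9≤2.9, yield strength 676≥606, corrosion resistance 4≥2, cost 71≤77).
D: not dominated.
E: not dominated.
F: not dominated (best yield strength).
G: not dominated.
Pareto-optimal: A, B, D, E, F, G → 6.

6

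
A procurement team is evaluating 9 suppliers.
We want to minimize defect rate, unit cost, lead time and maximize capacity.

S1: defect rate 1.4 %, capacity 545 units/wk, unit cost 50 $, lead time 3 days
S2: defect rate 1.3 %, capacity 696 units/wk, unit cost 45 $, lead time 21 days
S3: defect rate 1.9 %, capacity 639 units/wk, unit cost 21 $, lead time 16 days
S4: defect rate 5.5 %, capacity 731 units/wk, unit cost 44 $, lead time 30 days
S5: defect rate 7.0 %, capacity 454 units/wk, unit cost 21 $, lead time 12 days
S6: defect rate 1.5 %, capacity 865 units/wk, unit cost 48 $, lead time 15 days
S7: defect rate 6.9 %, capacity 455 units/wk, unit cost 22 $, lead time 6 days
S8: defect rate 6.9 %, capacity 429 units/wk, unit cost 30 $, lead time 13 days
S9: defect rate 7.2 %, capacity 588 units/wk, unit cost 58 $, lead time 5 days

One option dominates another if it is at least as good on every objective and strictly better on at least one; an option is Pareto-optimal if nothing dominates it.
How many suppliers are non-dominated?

S1: not dominated (best lead time).
S2: not dominated (best defect rate).
S3: not dominated.
S4: not dominated.
S5: not dominated.
S6: not dominated (best capacity).
S7: not dominated.
S8: dominated by S7 (defect rate 6.9≤6.9, capacity 455≥429, unit cost 22≤30, lead time 6≤13).
S9: not dominated.
Pareto-optimal: S1, S2, S3, S4, S5, S6, S7, S9 → 8.

8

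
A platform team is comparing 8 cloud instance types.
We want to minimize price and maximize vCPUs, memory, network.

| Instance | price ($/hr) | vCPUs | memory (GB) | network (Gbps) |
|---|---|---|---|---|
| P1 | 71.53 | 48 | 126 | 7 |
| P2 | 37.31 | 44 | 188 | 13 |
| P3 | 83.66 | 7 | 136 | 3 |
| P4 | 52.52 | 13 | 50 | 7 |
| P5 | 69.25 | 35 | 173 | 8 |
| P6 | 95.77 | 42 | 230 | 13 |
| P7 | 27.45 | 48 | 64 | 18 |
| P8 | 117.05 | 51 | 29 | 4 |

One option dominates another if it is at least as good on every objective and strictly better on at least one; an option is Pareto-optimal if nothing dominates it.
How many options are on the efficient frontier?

5

P1: not dominated.
P2: not dominated.
P3: dominated by P2 (price 37.31≤83.66, vCPUs 44≥7, memory 188≥136, network 13≥3).
P4: dominated by P2 (price 37.31≤52.52, vCPUs 44≥13, memory 188≥50, network 13≥7).
P5: dominated by P2 (price 37.31≤69.25, vCPUs 44≥35, memory 188≥173, network 13≥8).
P6: not dominated (best memory).
P7: not dominated (best price).
P8: not dominated (best vCPUs).
Pareto-optimal: P1, P2, P6, P7, P8 → 5.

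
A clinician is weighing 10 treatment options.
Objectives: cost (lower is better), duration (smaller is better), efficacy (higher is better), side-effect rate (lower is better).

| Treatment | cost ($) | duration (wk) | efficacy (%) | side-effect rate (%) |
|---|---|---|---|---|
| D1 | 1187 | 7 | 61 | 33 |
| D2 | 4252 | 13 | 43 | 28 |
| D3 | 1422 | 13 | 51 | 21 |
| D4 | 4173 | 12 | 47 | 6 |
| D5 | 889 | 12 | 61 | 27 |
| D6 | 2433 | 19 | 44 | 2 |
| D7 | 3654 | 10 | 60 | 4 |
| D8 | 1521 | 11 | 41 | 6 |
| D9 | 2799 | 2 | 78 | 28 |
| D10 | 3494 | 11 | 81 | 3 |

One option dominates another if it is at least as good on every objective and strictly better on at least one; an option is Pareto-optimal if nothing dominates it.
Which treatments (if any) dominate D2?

D3, D4, D5, D7, D9, D10

D3: cost 1422≤4252, duration 13≤13, efficacy 51≥43, side-effect rate 21≤28 — dominates D2.
D4: cost 4173≤4252, duration 12≤13, efficacy 47≥43, side-effect rate 6≤28 — dominates D2.
D5: cost 889≤4252, duration 12≤13, efficacy 61≥43, side-effect rate 27≤28 — dominates D2.
D7: cost 3654≤4252, duration 10≤13, efficacy 60≥43, side-effect rate 4≤28 — dominates D2.
D9: cost 2799≤4252, duration 2≤13, efficacy 78≥43, side-effect rate 28≤28 — dominates D2.
D10: cost 3494≤4252, duration 11≤13, efficacy 81≥43, side-effect rate 3≤28 — dominates D2.
Others (D1, D6, D8) are each worse than D2 on at least one objective.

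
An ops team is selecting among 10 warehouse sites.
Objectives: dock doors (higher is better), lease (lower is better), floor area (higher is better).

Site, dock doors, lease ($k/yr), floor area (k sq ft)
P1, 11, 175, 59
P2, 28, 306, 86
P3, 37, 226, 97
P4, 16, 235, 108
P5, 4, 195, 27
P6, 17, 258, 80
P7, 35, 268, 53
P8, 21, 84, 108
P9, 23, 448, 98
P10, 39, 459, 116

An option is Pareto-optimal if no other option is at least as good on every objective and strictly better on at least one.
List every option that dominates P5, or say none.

P1, P8

P1: dock doors 11≥4, lease 175≤195, floor area 59≥27 — dominates P5.
P8: dock doors 21≥4, lease 84≤195, floor area 108≥27 — dominates P5.
Others (P2, P3, P4, P6, P7, P9, P10) are each worse than P5 on at least one objective.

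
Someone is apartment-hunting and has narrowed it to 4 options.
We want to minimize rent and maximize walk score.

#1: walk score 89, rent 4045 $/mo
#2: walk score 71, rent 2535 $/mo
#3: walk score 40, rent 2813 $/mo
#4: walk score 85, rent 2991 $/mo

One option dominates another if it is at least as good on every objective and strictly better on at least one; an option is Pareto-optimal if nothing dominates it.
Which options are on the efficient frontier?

#1, #2, #4

#1: not dominated (best walk score).
#2: not dominated (best rent).
#3: dominated by #2 (walk score 71≥40, rent 2535≤2813).
#4: not dominated.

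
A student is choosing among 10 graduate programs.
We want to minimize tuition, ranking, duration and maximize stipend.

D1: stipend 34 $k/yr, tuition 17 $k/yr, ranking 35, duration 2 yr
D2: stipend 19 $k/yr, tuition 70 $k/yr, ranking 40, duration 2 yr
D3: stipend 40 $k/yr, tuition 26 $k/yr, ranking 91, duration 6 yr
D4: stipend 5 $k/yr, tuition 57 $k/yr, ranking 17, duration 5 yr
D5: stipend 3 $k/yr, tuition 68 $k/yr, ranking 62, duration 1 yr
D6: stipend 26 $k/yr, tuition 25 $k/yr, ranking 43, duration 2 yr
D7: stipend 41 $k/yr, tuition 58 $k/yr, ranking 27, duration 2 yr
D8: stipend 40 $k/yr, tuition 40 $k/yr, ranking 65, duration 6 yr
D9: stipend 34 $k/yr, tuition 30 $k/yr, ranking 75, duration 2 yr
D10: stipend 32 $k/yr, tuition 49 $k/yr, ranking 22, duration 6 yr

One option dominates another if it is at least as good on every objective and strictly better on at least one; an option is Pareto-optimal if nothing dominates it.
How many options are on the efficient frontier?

7

D1: not dominated (best tuition).
D2: dominated by D1 (stipend 34≥19, tuition 17≤70, ranking 35≤40, duration 2≤2).
D3: not dominated.
D4: not dominated (best ranking).
D5: not dominated (best duration).
D6: dominated by D1 (stipend 34≥26, tuition 17≤25, ranking 35≤43, duration 2≤2).
D7: not dominated (best stipend).
D8: not dominated.
D9: dominated by D1 (stipend 34≥34, tuition 17≤30, ranking 35≤75, duration 2≤2).
D10: not dominated.
Pareto-optimal: D1, D3, D4, D5, D7, D8, D10 → 7.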